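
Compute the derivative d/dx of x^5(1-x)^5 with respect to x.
Product rule: 5x^{4}(1-x)^{5} + x^5·(-5)(1-x)^{4}.
Final answer: 5x^4(1-x)^5 - 5x^5(1-x)^4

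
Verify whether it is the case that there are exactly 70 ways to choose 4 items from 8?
True

C(8,4) = 70.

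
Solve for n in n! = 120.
5

Solution: n! is strictly increasing. 3! = 6, 4! = 24, 5! = 120 ✓. So n = 5.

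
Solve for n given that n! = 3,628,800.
n! is strictly increasing. 8! = 40,320, 9! = 362,880, 10! = 3,628,800 ✓. So n = 10.

Answer: 10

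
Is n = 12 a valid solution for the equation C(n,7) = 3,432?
C(12,7) = 12·11·10·9·8·7·6/7! = 3,991,680/5,040 = 792, which does not equal 3,432.
Final answer: No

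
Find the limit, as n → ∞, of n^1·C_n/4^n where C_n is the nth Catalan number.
0

C_n ~ 4^n/(n^(3/2)√π), so n^1·C_n/4^n ~ n^(1 − 3/2)/√π → 0.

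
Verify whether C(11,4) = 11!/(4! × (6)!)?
False

Solution: The correct denominator is 4!×7!, giving C(11,4) = 330; the stated RHS is 11!/(4!×6!) = 2,310 ≠ 330, so the statement does not hold.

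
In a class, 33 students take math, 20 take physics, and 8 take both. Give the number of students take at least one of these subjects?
45

Reasoning: |A∪B| = |A|+|B|-|A∩B| = 33+20-8 = 45.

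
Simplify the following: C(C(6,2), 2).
105

Working:
C(6,2) = 15, then C(15, 2) = 105.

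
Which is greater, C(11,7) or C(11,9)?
C(11,7)
C(11,7)=330, C(11,9)=55.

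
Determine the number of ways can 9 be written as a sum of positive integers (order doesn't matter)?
30

Reasoning: Pentagonal recurrence p(n) = p(n−1) + p(n−2) − p(n−5) − p(n−7) + …: p(9) = p(8) + p(7) − p(4) − p(2) = 22 + 15 − 5 − 2 = 30.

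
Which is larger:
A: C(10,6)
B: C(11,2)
A

Reasoning: A=C(10,6)=210, B=C(11,2)=55.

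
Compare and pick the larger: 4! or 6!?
6!

Solution: 4!=24, 6!=720. 6! > 4!.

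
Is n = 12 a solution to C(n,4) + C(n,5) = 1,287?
Yes

Reasoning: C(12,4) + C(12,5) = 495 + 792 = 1,287, which equals 1,287.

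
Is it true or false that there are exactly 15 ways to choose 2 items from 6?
True

C(6,2) = 15.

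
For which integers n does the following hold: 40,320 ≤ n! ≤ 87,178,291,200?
8, 9, 10, 11, 12, 13, 14

Solution: n! is strictly increasing; 8! = 40,320 and 14! = 87,178,291,200, so valid n = 8, 9, 10, 11, 12, 13, 14.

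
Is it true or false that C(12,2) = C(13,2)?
LHS = C(12,2) = 66; RHS = C(13,2) = 78. 66 ≠ 78, so the statement does not hold.
Final answer: False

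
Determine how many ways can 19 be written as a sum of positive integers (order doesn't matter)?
490
Pentagonal recurrence p(n) = p(n−1) + p(n−2) − p(n−5) − p(n−7) + …: p(19) = p(18) + p(17) − p(14) − p(12) + p(7) + p(4) = 385 + 297 − 135 − 77 + 15 + 5 = 490.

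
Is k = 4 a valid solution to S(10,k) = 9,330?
No

Reasoning: S(10,4) = 4·S(9,4) + S(9,3) = 4·7,770 + 3,025 = 34,105, which does not equal 9,330.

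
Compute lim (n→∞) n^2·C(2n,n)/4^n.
∞

C(2n,n) ~ 4^n/√(πn), so n^2·C(2n,n)/4^n ~ n^(2 − 1/2)/√π → ∞.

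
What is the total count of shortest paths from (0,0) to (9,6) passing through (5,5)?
1,260

Reasoning: To (5,5): C(10,5)=252. From there: C(5,4)=5. Total: 1,260.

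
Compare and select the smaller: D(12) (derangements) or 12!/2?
D(12) = (12-1)·[D(11) + D(10)] = 11·[14,684,570 + 1,334,961] = 176,214,841; 12!/2 = 479,001,600/2 = 239,500,800.
Final answer: D(12)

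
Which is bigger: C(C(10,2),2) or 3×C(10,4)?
C(C(10,2),2)

Solution: C(C(10,2),2)=990, 3×C(10,4)=630.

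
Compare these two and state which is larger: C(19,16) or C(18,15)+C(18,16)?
By Pascal's identity: C(19,16) = C(18,15)+C(18,16) = 969. Equal.
Final answer: Equal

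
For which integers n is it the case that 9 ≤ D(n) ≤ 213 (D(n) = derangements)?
Using D(n) = (n−1)[D(n−1) + D(n−2)] with D(1)=0, D(2)=1: D(3)=2; D(4)=9; D(5)=44; D(6)=265. So valid n = 4, 5.
Final answer: 4, 5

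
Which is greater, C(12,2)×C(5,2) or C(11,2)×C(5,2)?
C(12,2)×C(5,2)=660, C(11,2)×C(5,2)=550.

Answer: C(12,2)×C(5,2)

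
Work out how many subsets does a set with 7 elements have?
128

Working:
Each element can be included or excluded: 2^7 = 128.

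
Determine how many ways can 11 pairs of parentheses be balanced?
Using the Catalan number formula: C_n = C(2n, n) / (n+1)
C_11 = C(22, 11) / (11+1)
     = 705432 / 12
     = 58,786
Final answer: 58,786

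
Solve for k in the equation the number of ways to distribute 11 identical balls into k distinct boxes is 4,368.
6

Reasoning: Stars and bars: the count is C(11+k−1, k−1), increasing in k. k=4: C(14,3) = 364, k=5: C(15,4) = 1,365, k=6: C(16,5) = 4,368 ✓. So k = 6.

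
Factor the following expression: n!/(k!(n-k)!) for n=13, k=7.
This is the binomial coefficient C(13,7) = 1,716.
Final answer: C(13,7) = 1,716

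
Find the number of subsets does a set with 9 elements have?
512

Each element can be included or excluded: 2^9 = 512.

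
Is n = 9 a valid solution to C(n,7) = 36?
Yes

Reasoning: C(9,7) = 9·8·7·6·5·4·3/7! = 181,440/5,040 = 36, which equals 36.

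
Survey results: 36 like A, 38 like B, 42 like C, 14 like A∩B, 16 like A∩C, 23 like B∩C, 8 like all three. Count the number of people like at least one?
|A∪B∪C| = 36+38+42-14-16-23+8 = 71.
Final answer: 71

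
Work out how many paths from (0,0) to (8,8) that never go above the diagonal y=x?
1,430

Working:
Counted by the Catalan number C_8: C_8 = C(16,8)/(8+1) = 12,870/9 = 1,430.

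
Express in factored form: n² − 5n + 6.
(n − 2)(n − 3)

Solution: Seek roots whose sum is 5 and product is 6: (2, 3). So n² − 5n + 6 = (n − 2)(n − 3).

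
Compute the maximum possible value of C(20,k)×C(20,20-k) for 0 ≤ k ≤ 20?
34,134,779,536
C(20,k)·C(20,20-k) = C(20,k)², maximised at the centre k = 10: C(20,10)² = 34,134,779,536.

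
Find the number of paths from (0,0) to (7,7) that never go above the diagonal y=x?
429

Working:
Counted by the Catalan number C_7: C_7 = C(14,7)/(7+1) = 3,432/8 = 429.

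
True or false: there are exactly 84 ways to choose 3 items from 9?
C(9,3) = 84.
Final answer: True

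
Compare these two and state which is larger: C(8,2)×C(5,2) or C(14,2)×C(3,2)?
C(8,2)×C(5,2)

Solution: C(8,2)×C(5,2)=280, C(14,2)×C(3,2)=273.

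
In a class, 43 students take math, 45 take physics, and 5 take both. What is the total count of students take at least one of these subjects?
83

Reasoning: |A∪B| = |A|+|B|-|A∩B| = 43+45-5 = 83.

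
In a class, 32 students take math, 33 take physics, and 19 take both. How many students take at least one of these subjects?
46

|A∪B| = |A|+|B|-|A∩B| = 32+33-19 = 46.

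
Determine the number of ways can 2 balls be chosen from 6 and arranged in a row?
P(6,2) = 6!/(6-2)! = 30.

Answer: 30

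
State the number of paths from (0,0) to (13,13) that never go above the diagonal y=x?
Counted by the Catalan number C_13: C_13 = C(26,13)/(13+1) = 10,400,600/14 = 742,900.
Final answer: 742,900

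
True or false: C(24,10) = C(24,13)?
C(24,10) = 1,961,256 but C(24,13) = 2,496,144; symmetry gives C(24,10) = C(24,14), not C(24,13).

Answer: False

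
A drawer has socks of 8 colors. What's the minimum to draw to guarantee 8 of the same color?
57

Worst case: 7 of each = 56. One more: 57.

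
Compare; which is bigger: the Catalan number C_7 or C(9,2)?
C_7

Explanation: C_7 = C(14,7)/(7+1) = 3,432/8 = 429; C(9,2) = 36.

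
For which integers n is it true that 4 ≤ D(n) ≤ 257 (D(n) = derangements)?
4, 5

Reasoning: Using D(n) = (n−1)[D(n−1) + D(n−2)] with D(1)=0, D(2)=1: D(3)=2; D(4)=9; D(5)=44; D(6)=265. So valid n = 4, 5.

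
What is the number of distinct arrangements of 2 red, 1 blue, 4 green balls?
Multinomial: 7!/(2! × 1! × 4!) = 105.
Final answer: 105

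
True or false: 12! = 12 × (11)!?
By definition n! = n × (n-1)!, so 12! = 12 × 11!.

Answer: True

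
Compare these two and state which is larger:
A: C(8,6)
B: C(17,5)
B

Reasoning: A=C(8,6)=28, B=C(17,5)=6,188.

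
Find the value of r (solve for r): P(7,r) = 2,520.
5

Explanation: P(7,r) = 7·6·…·(7−r+1), a product of r factors. Multiplying down from 7: 7 = 7; 7·6 = 42; 7·6·5 = 210; 7·6·5·4 = 840; 7·6·5·4·3 = 2,520 ✓ (5 factors). So r = 5.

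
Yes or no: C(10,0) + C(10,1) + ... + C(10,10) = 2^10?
Yes

Binomial theorem with x = y = 1: Σ C(10,i) = (1+1)^10 = 2^10 = 1,024. The statement holds.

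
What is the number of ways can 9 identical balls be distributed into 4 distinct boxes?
220

Solution: C(9+4-1, 4-1) = C(12, 3) = 220.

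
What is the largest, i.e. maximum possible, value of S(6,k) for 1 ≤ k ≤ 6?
90

Explanation: Row S(6,k) for k = 1..6 (via S(n,k) = k·S(n−1,k) + S(n−1,k−1)): 1, 31, 90, 65, 15, 1. The row is unimodal; maximum at k = 3: 90.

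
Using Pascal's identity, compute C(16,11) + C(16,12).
6,188
C(16,11) + C(16,12) = C(17,12) = 6,188.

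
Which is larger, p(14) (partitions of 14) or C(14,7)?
Pentagonal recurrence p(n) = p(n−1) + p(n−2) − p(n−5) − p(n−7) + …: p(14) = p(13) + p(12) − p(9) − p(7) + p(2) = 101 + 77 − 30 − 15 + 2 = 135; C(14,7) = 3,432.

Answer: C(14,7)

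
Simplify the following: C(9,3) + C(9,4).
By Pascal's identity: C(10,4) = 210.
Final answer: 210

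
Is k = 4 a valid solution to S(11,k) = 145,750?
Yes

Reasoning: S(11,4) = 4·S(10,4) + S(10,3) = 4·34,105 + 9,330 = 145,750, which equals 145,750.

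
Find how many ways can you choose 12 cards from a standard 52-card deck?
206,379,406,870
C(52,12) = 206,379,406,870.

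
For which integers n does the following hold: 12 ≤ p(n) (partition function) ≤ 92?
7, 8, 9, 10, 11, 12

Explanation: Tabulating p(n) via p(n) = p(n−1) + p(n−2) − p(n−5) − p(n−7) + …: p(6)=11; p(7)=15; p(8)=22; p(9)=30; p(10)=42; p(11)=56; p(12)=77; p(13)=101. So valid n = 7, 8, 9, 10, 11, 12.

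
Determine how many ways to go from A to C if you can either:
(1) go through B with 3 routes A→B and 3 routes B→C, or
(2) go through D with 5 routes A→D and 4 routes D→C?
29

Working:
Route via B: 3×3=9. Route via D: 5×4=20. Total: 29.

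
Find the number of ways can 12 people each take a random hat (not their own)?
Using D(n) = (n-1)[D(n-1) + D(n-2)]:
D(12) = (12-1) × [D(11) + D(10)]
      = 11 × [14684570 + 1334961]
      = 11 × 16019531
      = 176,214,841
Final answer: 176,214,841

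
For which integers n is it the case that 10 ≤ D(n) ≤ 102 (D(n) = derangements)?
5
Using D(n) = (n−1)[D(n−1) + D(n−2)] with D(1)=0, D(2)=1: D(4)=9; D(5)=44; D(6)=265. So valid n = 5.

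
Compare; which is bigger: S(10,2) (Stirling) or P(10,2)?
S(10,2)

Solution: S(10,2) = 2·S(9,2) + S(9,1) = 2·255 + 1 = 511; P(10,2) = 90.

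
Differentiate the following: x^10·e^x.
(10x^9 + x^10)e^x

Reasoning: Product rule: d/dx[x^10]·e^x + x^10·d/dx[e^x] = 10x^{9}e^x + x^10e^x.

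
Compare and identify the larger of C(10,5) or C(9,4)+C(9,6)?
C(10,5)

Working:
C(10,5)=252; C(9,4)+C(9,6)=126+84=210.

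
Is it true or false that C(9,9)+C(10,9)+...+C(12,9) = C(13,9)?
Hockey stick identity gives Σ = C(13,10) = 286; RHS C(13,9) = 715.
Final answer: False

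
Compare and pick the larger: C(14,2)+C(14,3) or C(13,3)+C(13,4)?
C(13,3)+C(13,4)
First=455, Second=1,001.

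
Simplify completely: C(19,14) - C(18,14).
8,568

Solution: C(19,14) - C(18,14) = C(18,13) = 8,568.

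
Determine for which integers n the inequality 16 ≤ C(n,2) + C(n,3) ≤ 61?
5, 6, 7

Explanation: C(4,2)+C(4,3)=10; C(5,2)+C(5,3)=20; C(6,2)+C(6,3)=35; C(7,2)+C(7,3)=56; C(8,2)+C(8,3)=84. So valid n = 5, 6, 7.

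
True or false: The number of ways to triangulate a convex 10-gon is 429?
False

Explanation: Triangulations of a convex 10-gon are counted by the Catalan number C_8: C_8 = C(16,8)/(8+1) = 12,870/9 = 1,430.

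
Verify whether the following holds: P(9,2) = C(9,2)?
False

Reasoning: P(9,2) = 72 but C(9,2) = 36; they differ by a factor of 2! = 2, so the statement does not hold.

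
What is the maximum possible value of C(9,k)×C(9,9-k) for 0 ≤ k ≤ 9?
15,876

Reasoning: C(9,k)·C(9,9-k) = C(9,k)², maximised at the centre k = 4: C(9,4)² = 15,876.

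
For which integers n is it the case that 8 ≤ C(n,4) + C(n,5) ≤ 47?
6

C(5,4)+C(5,5)=6; C(6,4)+C(6,5)=21; C(7,4)+C(7,5)=56. So valid n = 6.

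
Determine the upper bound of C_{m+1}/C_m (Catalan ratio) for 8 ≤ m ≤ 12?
25/7

Working:
C_{m+1}/C_m = 2(2m+1)/(m+2), which increases with m. Maximum at m = 12: 2·25/14 = 25/7.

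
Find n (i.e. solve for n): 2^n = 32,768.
15
32,768 = 1,024 × 32 = 2^10 × 2^5 = 2^15, so n = 15.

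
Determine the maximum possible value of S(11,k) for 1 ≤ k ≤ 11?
246,730

Row S(11,k) for k = 1..11 (via S(n,k) = k·S(n−1,k) + S(n−1,k−1)): 1, 1,023, 28,501, 145,750, 246,730, 179,487, 63,987, 11,880, 1,155, 55, 1. The row is unimodal; maximum at k = 5: 246,730.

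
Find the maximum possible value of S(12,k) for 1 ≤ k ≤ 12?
Row S(12,k) for k = 1..12 (via S(n,k) = k·S(n−1,k) + S(n−1,k−1)): 1, 2,047, 86,526, 611,501, 1,379,400, 1,323,652, 627,396, 159,027, 22,275, 1,705, 66, 1. The row is unimodal; maximum at k = 5: 1,379,400.
Final answer: 1,379,400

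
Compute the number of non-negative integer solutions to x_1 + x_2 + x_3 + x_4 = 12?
455

Reasoning: C(12+4-1, 4-1) = 455.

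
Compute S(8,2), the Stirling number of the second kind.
127

Reasoning: Using the Stirling recurrence: S(n,k) = k·S(n-1,k) + S(n-1,k-1)
S(8,2) = 2·S(7,2) + S(7,1)
         = 2·63 + 1
         = 126 + 1
         = 127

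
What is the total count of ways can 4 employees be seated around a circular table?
Circular arrangements: (4-1)! = 6.

Answer: 6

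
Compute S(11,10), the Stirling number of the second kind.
55
Using the Stirling recurrence: S(n,k) = k·S(n-1,k) + S(n-1,k-1)
S(11,10) = 10·S(10,10) + S(10,9)
         = 10·1 + 45
         = 10 + 45
         = 55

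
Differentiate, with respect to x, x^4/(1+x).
(4x^3(1+x) - x^4)/(1+x)²

Quotient rule: [4x^{3}(1+x) - x^4]/(1+x)².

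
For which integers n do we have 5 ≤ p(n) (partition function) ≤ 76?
4, 5, 6, 7, 8, 9, 10, 11

Tabulating p(n) via p(n) = p(n−1) + p(n−2) − p(n−5) − p(n−7) + …: p(3)=3; p(4)=5; p(5)=7; p(6)=11; p(7)=15; p(8)=22; p(9)=30; p(10)=42; p(11)=56; p(12)=77. So valid n = 4, 5, 6, 7, 8, 9, 10, 11.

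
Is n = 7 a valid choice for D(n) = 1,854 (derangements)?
Yes

Explanation: D(7) = (7-1)·[D(6) + D(5)] = 6·[265 + 44] = 1,854, which equals 1,854.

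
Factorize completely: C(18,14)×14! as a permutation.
P(18,14)

Explanation: C(18,14)×14! = [18!/(14!(4)!)]×14! = 18!/(4)! = P(18,14) = 266,765,571,072,000.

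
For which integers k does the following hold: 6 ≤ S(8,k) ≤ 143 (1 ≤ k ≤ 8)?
S(8,1)=1; S(8,2)=127; S(8,3)=966; S(8,4)=1,701; S(8,5)=1,050; S(8,6)=266; S(8,7)=28; S(8,8)=1. So valid k = 2, 7.

Answer: 2, 7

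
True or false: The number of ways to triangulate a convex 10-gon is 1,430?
True

Working:
Triangulations of a convex 10-gon are counted by the Catalan number C_8: C_8 = C(16,8)/(8+1) = 12,870/9 = 1,430.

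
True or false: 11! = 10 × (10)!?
11! = 11 × 10! = 39,916,800, but 10 × 10! = 36,288,000.
Final answer: False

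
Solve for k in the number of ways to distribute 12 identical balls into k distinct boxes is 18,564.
7

Explanation: Stars and bars: the count is C(12+k−1, k−1), increasing in k. k=5: C(16,4) = 1,820, k=6: C(17,5) = 6,188, k=7: C(18,6) = 18,564 ✓. So k = 7.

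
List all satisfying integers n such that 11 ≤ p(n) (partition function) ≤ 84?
6, 7, 8, 9, 10, 11, 12

Reasoning: Tabulating p(n) via p(n) = p(n−1) + p(n−2) − p(n−5) − p(n−7) + …: p(5)=7; p(6)=11; p(7)=15; p(8)=22; p(9)=30; p(10)=42; p(11)=56; p(12)=77; p(13)=101. So valid n = 6, 7, 8, 9, 10, 11, 12.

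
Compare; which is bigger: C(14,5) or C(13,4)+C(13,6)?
C(13,4)+C(13,6)

Explanation: C(14,5)=2,002; C(13,4)+C(13,6)=715+1,716=2,431.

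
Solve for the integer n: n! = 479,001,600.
n! is strictly increasing. 10! = 3,628,800, 11! = 39,916,800, 12! = 479,001,600 ✓. So n = 12.
Final answer: 12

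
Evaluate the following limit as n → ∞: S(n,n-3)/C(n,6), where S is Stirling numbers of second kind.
15
The leading term of S(n,n-3) as a polynomial in n is (5)!!·C(n,6), so the ratio → (5)!! = 15.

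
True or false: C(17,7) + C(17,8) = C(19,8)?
False
Pascal's identity gives C(18,8) = 43,758, whereas C(19,8) = 75,582.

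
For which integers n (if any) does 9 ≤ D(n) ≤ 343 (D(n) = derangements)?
Using D(n) = (n−1)[D(n−1) + D(n−2)] with D(1)=0, D(2)=1: D(3)=2; D(4)=9; D(5)=44; D(6)=265; D(7)=1,854. So valid n = 4, 5, 6.

Answer: 4, 5, 6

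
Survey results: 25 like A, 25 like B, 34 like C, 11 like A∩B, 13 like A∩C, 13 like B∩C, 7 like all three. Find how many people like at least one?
|A∪B∪C| = 25+25+34-11-13-13+7 = 54.
Final answer: 54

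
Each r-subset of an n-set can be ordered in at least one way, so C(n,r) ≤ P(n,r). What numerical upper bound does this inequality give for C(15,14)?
1,307,674,368,000

Working:
P(15,14) = 15·14·13·12·11·10·9·8·7·6·5·4·3·2 = 1,307,674,368,000, so C(15,14) ≤ 1,307,674,368,000. (The bound is loose by a factor of 14! = 87,178,291,200: C(15,14) = 1,307,674,368,000/87,178,291,200 = 15.)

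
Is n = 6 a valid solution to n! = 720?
Yes

Working:
6! = 6·5! = 6·120 = 720, which equals 720.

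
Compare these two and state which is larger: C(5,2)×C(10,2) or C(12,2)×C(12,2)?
C(12,2)×C(12,2)

Explanation: C(5,2)×C(10,2)=450, C(12,2)×C(12,2)=4,356.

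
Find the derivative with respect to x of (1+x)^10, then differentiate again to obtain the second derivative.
90(1+x)^8

Reasoning: First derivative: 10(1+x)^{9}. Second derivative: 10·9·(1+x)^{8} = 90(1+x)^{8}.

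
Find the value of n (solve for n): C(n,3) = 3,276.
C(n,3) = n(n−1)(n−2)/3! is increasing in n, and n(n−1)(n−2) = 3!·3,276 = 19,656 ≈ (n−1)^3 gives n ≈ 28.0. Check: C(26,3) = 2,600, C(27,3) = 2,925, C(28,3) = 3,276 ✓. So n = 28.

Answer: 28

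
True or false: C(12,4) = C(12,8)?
True

C(12,4) = C(12,12-4) by the symmetry property; both equal 495.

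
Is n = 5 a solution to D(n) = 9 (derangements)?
No

Explanation: D(5) = (5-1)·[D(4) + D(3)] = 4·[9 + 2] = 44, which does not equal 9.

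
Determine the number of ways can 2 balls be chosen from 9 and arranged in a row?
72

P(9,2) = 9!/(9-2)! = 72.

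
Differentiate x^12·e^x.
Product rule: d/dx[x^12]·e^x + x^12·d/dx[e^x] = 12x^{11}e^x + x^12e^x.
Final answer: (12x^11 + x^12)e^x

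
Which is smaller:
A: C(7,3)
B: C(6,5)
B

Working:
A=C(7,3)=35, B=C(6,5)=6.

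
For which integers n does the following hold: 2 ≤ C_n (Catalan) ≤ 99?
2, 3, 4, 5

C_1=1; C_2=2; C_3=5; C_4=14; C_5=42; C_6=132. So valid n = 2, 3, 4, 5.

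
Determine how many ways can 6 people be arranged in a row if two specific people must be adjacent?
240

Reasoning: Treat pair as unit: (6-1)! arrangements × 2 internal orders = 240.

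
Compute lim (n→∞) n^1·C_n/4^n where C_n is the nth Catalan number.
0
C_n ~ 4^n/(n^(3/2)√π), so n^1·C_n/4^n ~ n^(1 − 3/2)/√π → 0.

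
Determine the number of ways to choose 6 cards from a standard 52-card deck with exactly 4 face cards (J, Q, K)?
386,100

12 face cards and 40 non-face cards: C(12,4) × C(40,2) = 495 × 780 = 386,100.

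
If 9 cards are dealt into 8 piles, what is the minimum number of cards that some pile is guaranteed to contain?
Pigeonhole: ⌈9/8⌉ = 2.

Answer: 2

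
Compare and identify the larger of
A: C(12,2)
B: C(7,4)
A
A=C(12,2)=66, B=C(7,4)=35.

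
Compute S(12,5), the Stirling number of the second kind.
Using the Stirling recurrence: S(n,k) = k·S(n-1,k) + S(n-1,k-1)
S(12,5) = 5·S(11,5) + S(11,4)
         = 5·246730 + 145750
         = 1233650 + 145750
         = 1,379,400

Answer: 1,379,400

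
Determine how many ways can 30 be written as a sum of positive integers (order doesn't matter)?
5,604

Pentagonal recurrence p(n) = p(n−1) + p(n−2) − p(n−5) − p(n−7) + …: p(30) = p(29) + p(28) − p(25) − p(23) + p(18) + p(15) − p(8) − p(4) = 4,565 + 3,718 − 1,958 − 1,255 + 385 + 176 − 22 − 5 = 5,604.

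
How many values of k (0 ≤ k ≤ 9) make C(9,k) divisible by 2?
Checking C(9,k) mod 2 for k = 0..9: divisible at k = 2, 3, 4, 5, 6, 7. That's 6 values.

Answer: 6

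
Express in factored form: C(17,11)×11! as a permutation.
P(17,11)

Reasoning: C(17,11)×11! = [17!/(11!(6)!)]×11! = 17!/(6)! = P(17,11) = 494,010,316,800.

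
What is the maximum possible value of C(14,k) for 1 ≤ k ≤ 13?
3,432

Solution: C(14,k) is maximised at the centre of the row: C(14,7) = 3,432.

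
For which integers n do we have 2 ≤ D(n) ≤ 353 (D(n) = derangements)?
3, 4, 5, 6

Solution: Using D(n) = (n−1)[D(n−1) + D(n−2)] with D(1)=0, D(2)=1: D(2)=1; D(3)=2; D(4)=9; D(5)=44; D(6)=265; D(7)=1,854. So valid n = 3, 4, 5, 6.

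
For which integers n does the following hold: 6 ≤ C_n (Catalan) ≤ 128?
C_3=5; C_4=14; C_5=42; C_6=132. So valid n = 4, 5.
Final answer: 4, 5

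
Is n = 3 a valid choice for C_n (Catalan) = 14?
No

Reasoning: C_3 = C(6,3)/(3+1) = 20/4 = 5, which does not equal 14.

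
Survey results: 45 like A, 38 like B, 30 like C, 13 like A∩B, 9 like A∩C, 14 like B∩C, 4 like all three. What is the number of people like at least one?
81

Working:
|A∪B∪C| = 45+38+30-13-9-14+4 = 81.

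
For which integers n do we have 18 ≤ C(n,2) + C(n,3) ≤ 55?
C(4,2)+C(4,3)=10; C(5,2)+C(5,3)=20; C(6,2)+C(6,3)=35; C(7,2)+C(7,3)=56. So valid n = 5, 6.

Answer: 5, 6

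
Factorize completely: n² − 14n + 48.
(n − 6)(n − 8)

Solution: Seek roots whose sum is 14 and product is 48: (6, 8). So n² − 14n + 48 = (n − 6)(n − 8).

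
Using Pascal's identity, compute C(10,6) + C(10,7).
330

Working:
C(10,6) + C(10,7) = C(11,7) = 330.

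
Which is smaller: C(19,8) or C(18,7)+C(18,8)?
By Pascal's identity: C(19,8) = C(18,7)+C(18,8) = 75,582. Equal.
Final answer: Equal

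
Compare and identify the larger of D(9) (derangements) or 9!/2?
D(9) = (9-1)·[D(8) + D(7)] = 8·[14,833 + 1,854] = 133,496; 9!/2 = 362,880/2 = 181,440.

Answer: 9!/2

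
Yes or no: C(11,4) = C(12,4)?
No

LHS = C(11,4) = 330; RHS = C(12,4) = 495. 330 ≠ 495, so the statement does not hold.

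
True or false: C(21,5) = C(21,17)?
False

Solution: C(21,5) = 20,349 but C(21,17) = 5,985; symmetry gives C(21,5) = C(21,16), not C(21,17).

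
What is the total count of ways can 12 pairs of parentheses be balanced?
208,012

Solution: Using the Catalan number formula: C_n = C(2n, n) / (n+1)
C_12 = C(24, 12) / (12+1)
     = 2704156 / 13
     = 208,012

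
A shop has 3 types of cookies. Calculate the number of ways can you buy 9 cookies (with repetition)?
55

Stars and bars: C(9+3-1, 9) = C(11, 9) = 55.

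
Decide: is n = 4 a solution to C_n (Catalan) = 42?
No

Working:
C_4 = C(8,4)/(4+1) = 70/5 = 14, which does not equal 42.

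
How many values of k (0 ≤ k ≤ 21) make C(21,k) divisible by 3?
16

Reasoning: Checking C(21,k) mod 3 for k = 0..21: divisible at k = 1, 2, 4, 5, 6, 7, 8, 10, 11, 13, 14, 15, 16, 17, 19, 20. That's 16 values.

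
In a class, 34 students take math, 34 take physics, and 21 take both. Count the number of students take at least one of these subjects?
47

Working:
|A∪B| = |A|+|B|-|A∩B| = 34+34-21 = 47.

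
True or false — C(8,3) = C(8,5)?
True

Working:
Symmetry C(n,k) = C(n,n-k): C(8,3) = 56 and C(8,5) = 56. Both sides agree, so the statement holds.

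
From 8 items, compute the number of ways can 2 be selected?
28

Reasoning: C(8,2) = 8! / (2! × (8-2)!)
         = 8! / (2! × 6!)
         = 28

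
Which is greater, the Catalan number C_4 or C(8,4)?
C_4 = C(8,4)/(4+1) = 70/5 = 14; C(8,4) = 70.
Final answer: C(8,4)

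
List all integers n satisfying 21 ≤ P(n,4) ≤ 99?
4

Working:
P(3,4)=0; P(4,4)=24; P(5,4)=120. So valid n = 4.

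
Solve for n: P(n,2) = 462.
22
P(n,2) = n(n−1) is increasing in n; n(n−1) ≈ (n−0.5)^2 = 462 gives n ≈ 22.0. Check: P(20,2) = 380, P(21,2) = 420, P(22,2) = 462 ✓. So n = 22.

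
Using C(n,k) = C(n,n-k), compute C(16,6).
8,008

Explanation: C(16,6) = C(16,10) = 8,008.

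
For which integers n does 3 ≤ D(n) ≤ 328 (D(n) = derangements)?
4, 5, 6
Using D(n) = (n−1)[D(n−1) + D(n−2)] with D(1)=0, D(2)=1: D(3)=2; D(4)=9; D(5)=44; D(6)=265; D(7)=1,854. So valid n = 4, 5, 6.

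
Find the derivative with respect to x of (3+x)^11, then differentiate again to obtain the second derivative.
110(3+x)^9

First derivative: 11(3+x)^{10}. Second derivative: 11·10·(3+x)^{9} = 110(3+x)^{9}.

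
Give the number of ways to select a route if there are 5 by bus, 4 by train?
9

Solution: By the addition principle: 5 + 4 = 9.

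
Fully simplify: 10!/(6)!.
5,040

Explanation: This equals 10×9×...×7 = 5,040.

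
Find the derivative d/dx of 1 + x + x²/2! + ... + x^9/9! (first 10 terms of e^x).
1 + x + x²/2! + ... + x^8/8!

Solution: Differentiating term by term gives the first 9 terms of e^x.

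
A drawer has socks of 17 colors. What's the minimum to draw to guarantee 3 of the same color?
35

Explanation: Worst case: 2 of each = 34. One more: 35.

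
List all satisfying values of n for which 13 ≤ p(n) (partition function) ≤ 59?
Tabulating p(n) via p(n) = p(n−1) + p(n−2) − p(n−5) − p(n−7) + …: p(6)=11; p(7)=15; p(8)=22; p(9)=30; p(10)=42; p(11)=56; p(12)=77. So valid n = 7, 8, 9, 10, 11.
Final answer: 7, 8, 9, 10, 11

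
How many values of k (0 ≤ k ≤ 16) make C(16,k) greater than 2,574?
7

Explanation: Row 16 is unimodal and symmetric about k=16/2. C(16,4)=1,820 ≤ 2,574; C(16,5)=4,368 > 2,574; by symmetry C(16,k) > 2,574 for k = 5..11. That's 11 - 5 + 1 = 7 values.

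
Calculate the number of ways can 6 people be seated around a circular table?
120

Circular arrangements: (6-1)! = 120.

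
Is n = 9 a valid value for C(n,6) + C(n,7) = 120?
Yes

Solution: C(9,6) + C(9,7) = 84 + 36 = 120, which equals 120.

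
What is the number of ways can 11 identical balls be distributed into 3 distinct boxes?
C(11+3-1, 3-1) = C(13, 2) = 78.
Final answer: 78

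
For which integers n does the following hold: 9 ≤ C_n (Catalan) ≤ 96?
4, 5

Solution: C_3=5; C_4=14; C_5=42; C_6=132. So valid n = 4, 5.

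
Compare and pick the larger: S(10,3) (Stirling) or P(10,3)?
S(10,3)

Solution: S(10,3) = 3·S(9,3) + S(9,2) = 3·3,025 + 255 = 9,330; P(10,3) = 720.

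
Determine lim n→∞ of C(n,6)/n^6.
1/720
C(n,6) ≈ n^6/6! for large n. Limit = 1/6! = 1/720.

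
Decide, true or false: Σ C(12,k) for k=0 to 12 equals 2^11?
False

Reasoning: Binomial theorem: Σ C(12,k) = (1+1)^12 = 2^12 = 4,096; RHS 2^11 = 2,048.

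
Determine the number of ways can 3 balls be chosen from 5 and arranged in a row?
60

Reasoning: P(5,3) = 5!/(5-3)! = 60.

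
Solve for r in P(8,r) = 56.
2

P(8,r) = 8·7·…·(8−r+1), a product of r factors. Multiplying down from 8: 8 = 8; 8·7 = 56 ✓ (2 factors). So r = 2.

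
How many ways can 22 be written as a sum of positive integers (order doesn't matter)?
1,002

Working:
Pentagonal recurrence p(n) = p(n−1) + p(n−2) − p(n−5) − p(n−7) + …: p(22) = p(21) + p(20) − p(17) − p(15) + p(10) + p(7) − p(0) = 792 + 627 − 297 − 176 + 42 + 15 − 1 = 1,002.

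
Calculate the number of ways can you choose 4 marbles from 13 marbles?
715

Solution: C(13,4) = 13! / (4! × (13-4)!)
         = 13! / (4! × 9!)
         = 715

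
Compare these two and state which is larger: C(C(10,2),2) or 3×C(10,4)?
C(C(10,2),2)=990, 3×C(10,4)=630.
Final answer: C(C(10,2),2)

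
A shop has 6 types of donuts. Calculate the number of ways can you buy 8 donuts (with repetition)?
1,287

Working:
Stars and bars: C(8+6-1, 8) = C(13, 8) = 1,287.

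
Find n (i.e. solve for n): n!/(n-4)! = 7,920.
n!/(n-4)! = n×(n-1)×(n-2)×(n-3), a product of 4 consecutive integers ≈ (n−1.5)^4. 7,920^(1/4) + 1.5 ≈ 10.9; check n = 11: 11×10×9×8 = 7,920 ✓. So n = 11.
Final answer: 11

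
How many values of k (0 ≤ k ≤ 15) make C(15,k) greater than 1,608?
6

Row 15 is unimodal and symmetric about k=15/2. C(15,4)=1,365 ≤ 1,608; C(15,5)=3,003 > 1,608; by symmetry C(15,k) > 1,608 for k = 5..10. That's 10 - 5 + 1 = 6 values.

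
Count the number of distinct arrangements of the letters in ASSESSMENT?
75,600

Solution: Word has 10 letters (A=1, S=4, E=2, M=1, N=1, T=1). Arrangements: 10!/Π(k!) = 75,600.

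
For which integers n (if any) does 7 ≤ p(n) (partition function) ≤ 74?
5, 6, 7, 8, 9, 10, 11
Tabulating p(n) via p(n) = p(n−1) + p(n−2) − p(n−5) − p(n−7) + …: p(4)=5; p(5)=7; p(6)=11; p(7)=15; p(8)=22; p(9)=30; p(10)=42; p(11)=56; p(12)=77. So valid n = 5, 6, 7, 8, 9, 10, 11.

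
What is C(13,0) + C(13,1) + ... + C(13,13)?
8,192

Sum of binomial coefficients = 2^13 = 8,192.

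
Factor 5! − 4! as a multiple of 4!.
5! − 4! = 5·4! − 4! = (5 − 1)·4! = 4 × 4! = 96.
Final answer: 4 × 4! = 96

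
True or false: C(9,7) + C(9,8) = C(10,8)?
True

Reasoning: Pascal's identity C(n,k) + C(n,k+1) = C(n+1,k+1): 36 + 9 = 45 = C(10,8).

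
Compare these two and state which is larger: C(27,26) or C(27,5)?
C(27,5)

Working:
C(27,26)=27, C(27,5)=80,730.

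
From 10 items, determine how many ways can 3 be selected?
C(10,3) = 10! / (3! × (10-3)!)
         = 10! / (3! × 7!)
         = 120
Final answer: 120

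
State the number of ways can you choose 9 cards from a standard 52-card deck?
C(52,9) = 3,679,075,400.

Answer: 3,679,075,400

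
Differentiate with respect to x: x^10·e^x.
(10x^9 + x^10)e^x
Product rule: d/dx[x^10]·e^x + x^10·d/dx[e^x] = 10x^{9}e^x + x^10e^x.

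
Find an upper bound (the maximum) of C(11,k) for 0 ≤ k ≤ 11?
462

Explanation: Maximum at k = 5 or k = 6: C(11,5) = 462.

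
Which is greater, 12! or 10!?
12!

Explanation: 12!=479,001,600, 10!=3,628,800. 12! > 10!.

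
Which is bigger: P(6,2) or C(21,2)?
C(21,2)

Solution: P(6,2)=30, C(21,2)=210.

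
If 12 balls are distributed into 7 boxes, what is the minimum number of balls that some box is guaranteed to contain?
2

Working:
Pigeonhole: ⌈12/7⌉ = 2.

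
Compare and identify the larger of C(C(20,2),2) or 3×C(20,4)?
C(C(20,2),2)=17,955, 3×C(20,4)=14,535.
Final answer: C(C(20,2),2)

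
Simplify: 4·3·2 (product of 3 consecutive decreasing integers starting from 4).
24

Solution: This is P(4,3) = 4!/(1)! = 24.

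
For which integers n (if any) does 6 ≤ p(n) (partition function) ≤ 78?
5, 6, 7, 8, 9, 10, 11, 12

Tabulating p(n) via p(n) = p(n−1) + p(n−2) − p(n−5) − p(n−7) + …: p(4)=5; p(5)=7; p(6)=11; p(7)=15; p(8)=22; p(9)=30; p(10)=42; p(11)=56; p(12)=77; p(13)=101. So valid n = 5, 6, 7, 8, 9, 10, 11, 12.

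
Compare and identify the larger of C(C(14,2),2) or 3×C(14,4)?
C(C(14,2),2)=4,095, 3×C(14,4)=3,003.
Final answer: C(C(14,2),2)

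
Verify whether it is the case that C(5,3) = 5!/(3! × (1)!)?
False

Solution: The correct denominator is 3!×2!, giving C(5,3) = 10; the stated RHS is 5!/(3!×1!) = 20 ≠ 10, so the statement does not hold.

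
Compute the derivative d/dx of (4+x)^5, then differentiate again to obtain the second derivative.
First derivative: 5(4+x)^{4}. Second derivative: 5·4·(4+x)^{3} = 20(4+x)^{3}.
Final answer: 20(4+x)^3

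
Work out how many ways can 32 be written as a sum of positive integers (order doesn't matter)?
8,349

Reasoning: Pentagonal recurrence p(n) = p(n−1) + p(n−2) − p(n−5) − p(n−7) + …: p(32) = p(31) + p(30) − p(27) − p(25) + p(20) + p(17) − p(10) − p(6) = 6,842 + 5,604 − 3,010 − 1,958 + 627 + 297 − 42 − 11 = 8,349.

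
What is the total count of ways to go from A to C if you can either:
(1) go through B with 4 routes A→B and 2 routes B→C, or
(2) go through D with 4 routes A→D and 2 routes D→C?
16

Working:
Route via B: 4×2=8. Route via D: 4×2=8. Total: 16.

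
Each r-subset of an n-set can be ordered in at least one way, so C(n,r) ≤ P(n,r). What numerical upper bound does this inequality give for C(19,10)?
335,221,286,400

Explanation: P(19,10) = 19·18·17·16·15·14·13·12·11·10 = 335,221,286,400, so C(19,10) ≤ 335,221,286,400. (The bound is loose by a factor of 10! = 3,628,800: C(19,10) = 335,221,286,400/3,628,800 = 92,378.)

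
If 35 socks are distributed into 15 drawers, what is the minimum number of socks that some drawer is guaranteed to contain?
Pigeonhole: ⌈35/15⌉ = 3.

Answer: 3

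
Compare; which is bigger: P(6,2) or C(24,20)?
C(24,20)
P(6,2)=30, C(24,20)=10,626.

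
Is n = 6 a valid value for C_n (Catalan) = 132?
Yes
C_6 = C(12,6)/(6+1) = 924/7 = 132, which equals 132.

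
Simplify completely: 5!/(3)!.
20

Solution: This equals 5×4 = 20.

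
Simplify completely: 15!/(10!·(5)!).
3,003

Solution: This is C(15,10) = 3,003.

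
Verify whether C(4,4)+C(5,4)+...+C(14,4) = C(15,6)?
False

Working:
Hockey stick identity gives Σ = C(15,5) = 3,003; RHS C(15,6) = 5,005.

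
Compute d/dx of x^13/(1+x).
(13x^12(1+x) - x^13)/(1+x)²

Explanation: Quotient rule: [13x^{12}(1+x) - x^13]/(1+x)².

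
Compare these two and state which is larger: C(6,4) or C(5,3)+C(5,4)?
Equal

By Pascal's identity: C(6,4) = C(5,3)+C(5,4) = 15. Equal.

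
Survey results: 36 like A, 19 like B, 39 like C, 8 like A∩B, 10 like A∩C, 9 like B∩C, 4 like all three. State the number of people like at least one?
71

Working:
|A∪B∪C| = 36+19+39-8-10-9+4 = 71.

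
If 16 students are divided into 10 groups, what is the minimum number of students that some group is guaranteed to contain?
Pigeonhole: ⌈16/10⌉ = 2.

Answer: 2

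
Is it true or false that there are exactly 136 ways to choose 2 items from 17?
C(17,2) = 136.
Final answer: True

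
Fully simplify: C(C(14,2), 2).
4,095

Reasoning: C(14,2) = 91, then C(91, 2) = 4,095.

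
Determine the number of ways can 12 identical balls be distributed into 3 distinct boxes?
91

Reasoning: C(12+3-1, 3-1) = C(14, 2) = 91.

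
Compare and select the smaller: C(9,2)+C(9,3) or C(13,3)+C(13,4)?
C(9,2)+C(9,3)
First=120, Second=1,001.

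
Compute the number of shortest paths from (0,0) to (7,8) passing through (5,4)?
1,890

Reasoning: To (5,4): C(9,5)=126. From there: C(6,2)=15. Total: 1,890.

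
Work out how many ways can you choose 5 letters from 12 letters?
792

Working:
C(12,5) = 12! / (5! × (12-5)!)
         = 12! / (5! × 7!)
         = 792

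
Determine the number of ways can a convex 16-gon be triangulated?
2,674,440
Using the Catalan number formula: C_n = C(2n, n) / (n+1)
C_14 = C(28, 14) / (14+1)
     = 40116600 / 15
     = 2,674,440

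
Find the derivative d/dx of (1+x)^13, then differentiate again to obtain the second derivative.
156(1+x)^11

Explanation: First derivative: 13(1+x)^{12}. Second derivative: 13·12·(1+x)^{11} = 156(1+x)^{11}.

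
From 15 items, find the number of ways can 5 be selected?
3,003
C(15,5) = 15! / (5! × (15-5)!)
         = 15! / (5! × 10!)
         = 3,003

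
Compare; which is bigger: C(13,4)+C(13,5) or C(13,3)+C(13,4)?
First=2,002, Second=1,001.
Final answer: C(13,4)+C(13,5)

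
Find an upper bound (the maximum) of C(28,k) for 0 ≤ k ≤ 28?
40,116,600

Solution: Maximum at k = 14: C(28,14) = 40,116,600.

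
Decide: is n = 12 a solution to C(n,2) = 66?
Yes

Working:
C(12,2) = 12·11/2! = 132/2 = 66, which equals 66.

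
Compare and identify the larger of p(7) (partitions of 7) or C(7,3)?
Pentagonal recurrence p(n) = p(n−1) + p(n−2) − p(n−5) − p(n−7) + …: p(7) = p(6) + p(5) − p(2) − p(0) = 11 + 7 − 2 − 1 = 15; C(7,3) = 35.
Final answer: C(7,3)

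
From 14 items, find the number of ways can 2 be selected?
91

Solution: C(14,2) = 14! / (2! × (14-2)!)
         = 14! / (2! × 12!)
         = 91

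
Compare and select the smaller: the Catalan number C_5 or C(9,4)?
C_5
C_5 = C(10,5)/(5+1) = 252/6 = 42; C(9,4) = 126.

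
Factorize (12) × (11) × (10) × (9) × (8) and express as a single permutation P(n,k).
Product of 5 consecutive descending integers starting at 12: P(12,5) = 12!/7! = 95,040.
Final answer: P(12,5) = 12!/(7)!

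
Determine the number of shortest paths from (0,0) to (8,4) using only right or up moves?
Choose 8 rights from 12 moves: C(12,8) = 495.
Final answer: 495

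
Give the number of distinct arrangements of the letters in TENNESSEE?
3,780
Word has 9 letters (T=1, E=4, N=2, S=2). Arrangements: 9!/Π(k!) = 3,780.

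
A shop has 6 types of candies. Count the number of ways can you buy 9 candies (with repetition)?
2,002

Solution: Stars and bars: C(9+6-1, 9) = C(14, 9) = 2,002.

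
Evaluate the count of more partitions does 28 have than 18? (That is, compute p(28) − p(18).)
3,333

Explanation: Pentagonal recurrence p(n) = p(n−1) + p(n−2) − p(n−5) − p(n−7) + …: p(28) = p(27) + p(26) − p(23) − p(21) + p(16) + p(13) − p(6) − p(2) = 3,010 + 2,436 − 1,255 − 792 + 231 + 101 − 11 − 2 = 3,718.
p(18) = p(17) + p(16) − p(13) − p(11) + p(6) + p(3) = 297 + 231 − 101 − 56 + 11 + 3 = 385.
Difference = 3,718 − 385 = 3,333.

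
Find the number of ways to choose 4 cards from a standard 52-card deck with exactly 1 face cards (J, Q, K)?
118,560

Working:
12 face cards and 40 non-face cards: C(12,1) × C(40,3) = 12 × 9,880 = 118,560.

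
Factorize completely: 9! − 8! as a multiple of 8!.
8 × 8! = 322,560

Working:
9! − 8! = 9·8! − 8! = (9 − 1)·8! = 8 × 8! = 322,560.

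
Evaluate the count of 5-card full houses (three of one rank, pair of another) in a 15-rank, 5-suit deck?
21,000
Triple rank: 15. Triple suits: C(5,3)=10. Pair rank: 14. Pair suits: C(5,2)=10. Total: 21,000.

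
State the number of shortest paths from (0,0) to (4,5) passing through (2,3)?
60

To (2,3): C(5,2)=10. From there: C(4,2)=6. Total: 60.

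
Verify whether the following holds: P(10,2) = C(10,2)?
P(10,2) = 90 but C(10,2) = 45; they differ by a factor of 2! = 2, so the statement does not hold.
Final answer: False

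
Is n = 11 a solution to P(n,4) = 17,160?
No

Working:
P(11,4) = 11·10·9·8 = 7,920, which does not equal 17,160.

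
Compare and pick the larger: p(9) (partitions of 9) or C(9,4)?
C(9,4)

Working:
Pentagonal recurrence p(n) = p(n−1) + p(n−2) − p(n−5) − p(n−7) + …: p(9) = p(8) + p(7) − p(4) − p(2) = 22 + 15 − 5 − 2 = 30; C(9,4) = 126.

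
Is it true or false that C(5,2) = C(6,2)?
LHS = C(5,2) = 10; RHS = C(6,2) = 15. 10 ≠ 15, so the statement does not hold.

Answer: False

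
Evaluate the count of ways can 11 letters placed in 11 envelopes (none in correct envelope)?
14,684,570

Using D(n) = (n-1)[D(n-1) + D(n-2)]:
D(11) = (11-1) × [D(10) + D(9)]
      = 10 × [1334961 + 133496]
      = 10 × 1468457
      = 14,684,570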